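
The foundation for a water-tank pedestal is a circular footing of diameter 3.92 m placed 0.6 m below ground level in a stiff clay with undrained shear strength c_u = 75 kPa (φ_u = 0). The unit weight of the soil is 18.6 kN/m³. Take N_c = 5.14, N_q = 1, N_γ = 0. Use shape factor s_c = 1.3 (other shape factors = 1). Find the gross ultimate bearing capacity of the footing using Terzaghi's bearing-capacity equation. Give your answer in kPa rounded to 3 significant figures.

Effective surcharge at the founding depth q = γ·D_f = 18.6 × 0.6 = 11.16 kPa.
q_ult = c·N_c·s_c + q·N_q
     = 75 × 5.14 × 1.3 + 11.16 × 1
     = 501.15 + 11.16 = 512.31 kPa.

q_ult ≈ 512 kPa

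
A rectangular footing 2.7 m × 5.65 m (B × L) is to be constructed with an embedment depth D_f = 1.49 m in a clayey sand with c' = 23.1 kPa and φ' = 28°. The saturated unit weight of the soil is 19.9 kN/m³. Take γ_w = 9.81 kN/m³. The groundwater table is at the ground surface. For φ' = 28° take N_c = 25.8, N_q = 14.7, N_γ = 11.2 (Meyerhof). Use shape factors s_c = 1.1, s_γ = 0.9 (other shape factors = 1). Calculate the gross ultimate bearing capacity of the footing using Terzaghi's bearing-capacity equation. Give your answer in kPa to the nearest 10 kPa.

γ' = 19.9 − 9.81 = 10.09 kN/m³ (submerged throughout). q = 10.09 × 1.49 = 15.034 kPa; the same γ' applies in the ½γBN_γ term.
c·N_c·s_c = 23.1 × 25.8 × 1.1 = 655.58 kPa
q·N_q = 15.034 × 14.7 = 221 kPa
0.5·γ·B·N_γ·s_γ = 0.5 × 10.09 × 2.7 × 11.2 × 0.9 = 137.3 kPa
q_ult = 655.58 + 221 + 137.3 = 1013.9 kPa.

q_ult ≈ 1010 kPa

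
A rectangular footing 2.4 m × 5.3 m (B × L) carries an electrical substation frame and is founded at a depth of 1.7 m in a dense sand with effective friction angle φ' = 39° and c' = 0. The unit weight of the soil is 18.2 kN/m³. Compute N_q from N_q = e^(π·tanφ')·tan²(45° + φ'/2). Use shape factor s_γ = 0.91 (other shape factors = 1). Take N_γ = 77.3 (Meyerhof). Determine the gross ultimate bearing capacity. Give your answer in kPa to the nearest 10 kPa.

q_ult ≈ 3270 kPa

tan39° = 0.8098, so N_q = e^(π×0.8098)·tan²(64.5°) = 12.731 × 4.395 = 55.96.
q = γ·D_f = 18.2 × 1.7 = 30.94 kPa.
q·N_q = 30.94 × 55.957 = 1731.3 kPa
0.5·γ·B·N_γ·s_γ = 0.5 × 18.2 × 2.4 × 77.3 × 0.91 = 1536.3 kPa
q_ult = 1731.3 + 1536.3 = 3267.6 kPa.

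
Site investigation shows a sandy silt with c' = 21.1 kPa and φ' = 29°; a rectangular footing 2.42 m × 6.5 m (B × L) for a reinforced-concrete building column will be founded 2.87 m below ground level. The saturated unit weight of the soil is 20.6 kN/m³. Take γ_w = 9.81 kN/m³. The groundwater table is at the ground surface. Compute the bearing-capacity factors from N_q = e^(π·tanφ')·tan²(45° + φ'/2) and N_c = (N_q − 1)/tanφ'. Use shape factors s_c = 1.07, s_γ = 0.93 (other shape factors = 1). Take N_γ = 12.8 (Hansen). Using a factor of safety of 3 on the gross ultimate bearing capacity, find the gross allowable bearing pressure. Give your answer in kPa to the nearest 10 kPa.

N_q = e^(π·tan29°)·tan²(59.5°) = 16.44; N_c = (N_q − 1)/tanφ' = 27.86.
Water table at ground surface, so effective unit weight γ' = 20.6 − 9.81 = 10.79 kN/m³ is used throughout; overburden q = 10.79 × 2.87 = 30.967 kPa; the same γ' applies in the ½γBN_γ term.
Cohesion term c·N_c·s_c = 21.1 × 27.86 × 1.07 = 629.01 kPa; surcharge term q·N_q = 30.967 × 16.443 = 509.2 kPa; self-weight term 0.5·γ·B·N_γ·s_γ = 0.5 × 10.79 × 2.42 × 12.8 × 0.93 = 155.42 kPa.
q_ult = 629.01 + 509.2 + 155.42 = 1293.6 kPa.
q_all = 1293.6 / 3 = 431.21 kPa.

q_all ≈ 430 kPa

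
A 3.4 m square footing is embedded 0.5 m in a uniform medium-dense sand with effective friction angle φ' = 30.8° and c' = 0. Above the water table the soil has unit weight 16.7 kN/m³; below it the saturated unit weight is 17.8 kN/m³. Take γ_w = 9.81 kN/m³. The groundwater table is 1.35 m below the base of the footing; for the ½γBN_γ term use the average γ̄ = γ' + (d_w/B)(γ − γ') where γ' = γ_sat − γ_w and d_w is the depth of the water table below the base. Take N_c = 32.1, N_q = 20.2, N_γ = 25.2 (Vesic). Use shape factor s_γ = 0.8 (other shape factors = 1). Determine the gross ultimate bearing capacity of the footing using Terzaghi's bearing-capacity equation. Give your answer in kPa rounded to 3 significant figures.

q_ult ≈ 561 kPa

Overburden at base level: q = 16.7 × 0.5 = 8.35 kPa.
The water table is 1.35 m below the base (< B = 3.4 m), so the ½γBN_γ term uses γ̄ = γ' + (d_w/B)(γ − γ') = 7.99 + (1.35/3.4)(16.7 − 7.99) = 11.448 kN/m³.
Surcharge term q·N_q = 8.35 × 20.2 = 168.67 kPa; self-weight term 0.5·γ·B·N_γ·s_γ = 0.5 × 11.448 × 3.4 × 25.2 × 0.8 = 392.36 kPa.
q_ult = 168.67 + 392.36 = 561.03 kPa.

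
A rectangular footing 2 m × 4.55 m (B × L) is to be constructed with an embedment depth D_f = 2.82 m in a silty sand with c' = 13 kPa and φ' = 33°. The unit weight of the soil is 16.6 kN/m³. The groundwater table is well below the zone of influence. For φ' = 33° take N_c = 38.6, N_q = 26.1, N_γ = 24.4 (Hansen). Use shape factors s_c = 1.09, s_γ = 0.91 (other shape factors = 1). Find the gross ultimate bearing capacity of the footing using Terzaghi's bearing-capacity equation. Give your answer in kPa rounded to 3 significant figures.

q_ult ≈ 2140 kPa

Overburden at base level: q = 16.6 × 2.82 = 46.812 kPa.
Cohesion term c·N_c·s_c = 13 × 38.6 × 1.09 = 546.96 kPa; surcharge term q·N_q = 46.812 × 26.1 = 1221.8 kPa; self-weight term 0.5·γ·B·N_γ·s_γ = 0.5 × 16.6 × 2 × 24.4 × 0.91 = 368.59 kPa.
q_ult = 546.96 + 1221.8 + 368.59 = 2137.3 kPa.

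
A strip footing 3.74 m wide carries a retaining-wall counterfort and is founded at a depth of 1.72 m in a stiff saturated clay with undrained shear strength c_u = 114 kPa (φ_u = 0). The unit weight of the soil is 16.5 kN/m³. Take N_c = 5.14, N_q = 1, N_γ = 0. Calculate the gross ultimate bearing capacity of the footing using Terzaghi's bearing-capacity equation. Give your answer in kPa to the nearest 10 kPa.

Overburden at base level: q = 16.5 × 1.72 = 28.38 kPa.
Cohesion term c·N_c = 114 × 5.14 = 585.96 kPa; surcharge term q·N_q = 28.38 × 1 = 28.38 kPa.
q_ult = 585.96 + 28.38 = 614.34 kPa.

q_ult ≈ 610 kPa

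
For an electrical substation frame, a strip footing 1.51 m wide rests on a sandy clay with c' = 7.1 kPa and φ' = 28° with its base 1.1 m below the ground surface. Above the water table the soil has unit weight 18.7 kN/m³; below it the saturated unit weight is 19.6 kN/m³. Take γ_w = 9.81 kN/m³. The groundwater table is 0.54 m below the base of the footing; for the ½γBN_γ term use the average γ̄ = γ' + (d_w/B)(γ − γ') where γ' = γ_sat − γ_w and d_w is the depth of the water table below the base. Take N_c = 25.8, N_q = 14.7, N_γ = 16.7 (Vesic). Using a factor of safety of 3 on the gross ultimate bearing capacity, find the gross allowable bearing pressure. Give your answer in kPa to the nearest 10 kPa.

Effective surcharge at the founding depth q = γ·D_f = 18.7 × 1.1 = 20.57 kPa.
With d_w = 0.54 m < B, γ̄ = 9.79 + (0.54/1.51) × (18.7 − 9.79) = 12.976 kN/m³.
q_ult = c·N_c + q·N_q + 0.5·γ·B·N_γ
     = 7.1 × 25.8 + 20.57 × 14.7 + 0.5 × 12.976 × 1.51 × 16.7
     = 183.18 + 302.38 + 163.61 = 649.17 kPa.
q_all = 649.17 / 3 = 216.39 kPa.

q_all ≈ 220 kPa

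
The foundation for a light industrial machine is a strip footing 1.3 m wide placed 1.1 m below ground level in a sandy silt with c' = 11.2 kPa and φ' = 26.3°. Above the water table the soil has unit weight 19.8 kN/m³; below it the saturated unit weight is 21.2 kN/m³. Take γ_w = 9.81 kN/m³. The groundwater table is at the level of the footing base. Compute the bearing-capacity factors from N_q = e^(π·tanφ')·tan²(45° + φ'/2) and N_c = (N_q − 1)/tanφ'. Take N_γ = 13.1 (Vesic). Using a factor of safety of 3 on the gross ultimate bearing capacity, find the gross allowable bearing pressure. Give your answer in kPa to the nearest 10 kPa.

q_all ≈ 210 kPa

N_q = e^(π·tan26.3°)·tan²(58.15°) = 12.24; N_c = (N_q − 1)/tanφ' = 22.74.
Effective surcharge at the founding depth q = γ·D_f = 19.8 × 1.1 = 21.78 kPa.
The water table coincides with the base, so in the self-weight term γ → γ' = 11.39 kN/m³.
q_ult = c·N_c + q·N_q + 0.5·γ·B·N_γ
     = 11.2 × 22.744 + 21.78 × 12.241 + 0.5 × 11.39 × 1.3 × 13.1
     = 254.73 + 266.6 + 96.986 = 618.32 kPa.
q_all = 618.32 / 3 = 206.11 kPa.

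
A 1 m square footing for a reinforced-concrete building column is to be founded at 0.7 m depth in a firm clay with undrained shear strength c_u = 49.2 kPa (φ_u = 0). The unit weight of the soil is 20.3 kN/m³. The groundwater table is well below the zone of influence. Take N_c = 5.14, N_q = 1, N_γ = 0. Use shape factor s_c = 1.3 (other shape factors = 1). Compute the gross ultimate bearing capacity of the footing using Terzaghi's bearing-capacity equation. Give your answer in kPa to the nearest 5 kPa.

q_ult ≈ 345 kPa

Effective surcharge at the founding depth q = γ·D_f = 20.3 × 0.7 = 14.21 kPa.
q_ult = c·N_c·s_c + q·N_q
     = 49.2 × 5.14 × 1.3 + 14.21 × 1
     = 328.75 + 14.21 = 342.96 kPa.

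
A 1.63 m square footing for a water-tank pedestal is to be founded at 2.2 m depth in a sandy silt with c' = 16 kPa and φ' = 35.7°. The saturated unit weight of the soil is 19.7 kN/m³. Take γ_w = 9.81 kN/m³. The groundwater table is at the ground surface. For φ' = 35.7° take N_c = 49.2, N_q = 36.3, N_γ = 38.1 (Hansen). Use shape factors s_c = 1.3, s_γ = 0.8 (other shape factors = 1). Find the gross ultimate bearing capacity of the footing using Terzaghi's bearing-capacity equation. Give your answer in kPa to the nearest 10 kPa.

q_ult ≈ 2060 kPa

With the water table at the surface the whole profile is submerged: γ' = 19.7 − 9.81 = 9.89 kN/m³, so q = γ'·D_f = 21.758 kPa; the same γ' applies in the ½γBN_γ term.
q_ult = c·N_c·s_c + q·N_q + 0.5·γ·B·N_γ·s_γ
     = 16 × 49.2 × 1.3 + 21.758 × 36.3 + 0.5 × 9.89 × 1.63 × 38.1 × 0.8
     = 1023.4 + 789.82 + 245.68 = 2058.9 kPa.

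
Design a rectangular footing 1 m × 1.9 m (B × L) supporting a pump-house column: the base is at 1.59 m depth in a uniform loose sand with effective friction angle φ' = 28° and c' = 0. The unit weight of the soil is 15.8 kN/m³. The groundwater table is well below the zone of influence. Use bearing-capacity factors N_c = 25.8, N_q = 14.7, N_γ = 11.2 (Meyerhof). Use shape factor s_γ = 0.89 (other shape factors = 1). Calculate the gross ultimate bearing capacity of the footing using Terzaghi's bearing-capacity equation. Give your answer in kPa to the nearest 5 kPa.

q_ult ≈ 450 kPa

Effective surcharge at the founding depth q = γ·D_f = 15.8 × 1.59 = 25.122 kPa.
q_ult = q·N_q + 0.5·γ·B·N_γ·s_γ
     = 25.122 × 14.7 + 0.5 × 15.8 × 1 × 11.2 × 0.89
     = 369.29 + 78.747 = 448.04 kPa.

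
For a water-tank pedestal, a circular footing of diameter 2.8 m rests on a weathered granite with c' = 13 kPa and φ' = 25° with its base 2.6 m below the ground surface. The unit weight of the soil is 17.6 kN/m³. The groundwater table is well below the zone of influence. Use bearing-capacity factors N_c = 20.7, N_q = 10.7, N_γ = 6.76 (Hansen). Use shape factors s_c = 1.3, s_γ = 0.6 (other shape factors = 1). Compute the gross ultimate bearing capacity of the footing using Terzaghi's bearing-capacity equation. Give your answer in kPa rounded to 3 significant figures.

q = γ·D_f = 17.6 × 2.6 = 45.76 kPa.
c·N_c·s_c = 13 × 20.7 × 1.3 = 349.83 kPa
q·N_q = 45.76 × 10.7 = 489.63 kPa
0.5·γ·B·N_γ·s_γ = 0.5 × 17.6 × 2.8 × 6.76 × 0.6 = 99.94 kPa
q_ult = 349.83 + 489.63 + 99.94 = 939.4 kPa.

q_ult ≈ 939 kPa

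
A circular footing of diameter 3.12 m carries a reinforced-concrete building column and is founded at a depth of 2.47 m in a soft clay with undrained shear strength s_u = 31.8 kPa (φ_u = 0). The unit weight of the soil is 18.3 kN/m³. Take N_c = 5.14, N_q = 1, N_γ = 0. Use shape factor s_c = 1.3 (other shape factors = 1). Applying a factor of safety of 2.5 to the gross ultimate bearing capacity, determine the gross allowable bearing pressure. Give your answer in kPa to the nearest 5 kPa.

Effective surcharge at the founding depth q = γ·D_f = 18.3 × 2.47 = 45.201 kPa.
q_ult = c·N_c·s_c + q·N_q
     = 31.8 × 5.14 × 1.3 + 45.201 × 1
     = 212.49 + 45.201 = 257.69 kPa.
q_all = q_ult / FS = 257.69 / 2.5 = 103.08 kPa.

q_all ≈ 105 kPa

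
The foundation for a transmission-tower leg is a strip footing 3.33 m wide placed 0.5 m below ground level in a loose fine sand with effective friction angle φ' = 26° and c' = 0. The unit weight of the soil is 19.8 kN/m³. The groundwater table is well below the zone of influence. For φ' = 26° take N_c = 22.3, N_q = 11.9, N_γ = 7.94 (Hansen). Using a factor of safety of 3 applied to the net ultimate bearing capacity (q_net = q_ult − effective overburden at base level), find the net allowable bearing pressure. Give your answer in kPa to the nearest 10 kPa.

Overburden at base level: q = 19.8 × 0.5 = 9.9 kPa.
Surcharge term q·N_q = 9.9 × 11.9 = 117.81 kPa; self-weight term 0.5·γ·B·N_γ = 0.5 × 19.8 × 3.33 × 7.94 = 261.76 kPa.
q_ult = 117.81 + 261.76 = 379.57 kPa.
Net ultimate: q_net = 379.57 − 9.9 = 369.67 kPa.
q_all(net) = 369.67 / 3 = 123.22 kPa.

q_all(net) ≈ 120 kPa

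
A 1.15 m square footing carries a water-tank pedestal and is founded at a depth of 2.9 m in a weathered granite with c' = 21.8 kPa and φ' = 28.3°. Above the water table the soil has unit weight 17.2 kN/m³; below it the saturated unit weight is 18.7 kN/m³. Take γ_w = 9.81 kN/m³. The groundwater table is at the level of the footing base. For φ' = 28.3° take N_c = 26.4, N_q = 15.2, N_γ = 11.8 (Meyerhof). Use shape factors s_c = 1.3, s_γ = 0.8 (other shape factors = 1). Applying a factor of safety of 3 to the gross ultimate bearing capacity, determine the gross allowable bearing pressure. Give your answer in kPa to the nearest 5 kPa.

q = γ·D_f = 17.2 × 2.9 = 49.88 kPa.
For the ½γBN_γ term take γ' = 18.7 − 9.81 = 8.89 kN/m³ (soil below base is submerged).
c·N_c·s_c = 21.8 × 26.4 × 1.3 = 748.18 kPa
q·N_q = 49.88 × 15.2 = 758.18 kPa
0.5·γ·B·N_γ·s_γ = 0.5 × 8.89 × 1.15 × 11.8 × 0.8 = 48.255 kPa
q_ult = 748.18 + 758.18 + 48.255 = 1554.6 kPa.
q_all = q_ult / FS = 1554.6 / 3 = 518.2 kPa.

q_all ≈ 520 kPa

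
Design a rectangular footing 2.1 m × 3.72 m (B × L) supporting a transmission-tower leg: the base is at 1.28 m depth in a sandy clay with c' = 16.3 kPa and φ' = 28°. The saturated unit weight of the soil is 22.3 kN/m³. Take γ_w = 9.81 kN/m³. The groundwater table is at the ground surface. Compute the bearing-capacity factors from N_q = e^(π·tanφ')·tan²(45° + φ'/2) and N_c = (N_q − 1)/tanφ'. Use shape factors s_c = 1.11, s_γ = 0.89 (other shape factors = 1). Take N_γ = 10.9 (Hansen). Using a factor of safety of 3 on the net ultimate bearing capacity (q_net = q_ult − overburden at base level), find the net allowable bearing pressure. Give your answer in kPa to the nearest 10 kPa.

q_all(net) ≈ 270 kPa

N_q = e^(π·tan28°)·tan²(59°) = 14.72; N_c = (N_q − 1)/tanφ' = 25.8.
With the water table at the surface the whole profile is submerged: γ' = 22.3 − 9.81 = 12.49 kN/m³, so q = γ'·D_f = 15.987 kPa; the same γ' applies in the ½γBN_γ term.
q_ult = c·N_c·s_c + q·N_q + 0.5·γ·B·N_γ·s_γ
     = 16.3 × 25.803 × 1.11 + 15.987 × 14.72 + 0.5 × 12.49 × 2.1 × 10.9 × 0.89
     = 466.86 + 235.33 + 127.22 = 829.41 kPa.
q_net = 829.41 − 15.987 = 813.43 kPa.
q_all(net) = 813.43 / 3 = 271.14 kPa.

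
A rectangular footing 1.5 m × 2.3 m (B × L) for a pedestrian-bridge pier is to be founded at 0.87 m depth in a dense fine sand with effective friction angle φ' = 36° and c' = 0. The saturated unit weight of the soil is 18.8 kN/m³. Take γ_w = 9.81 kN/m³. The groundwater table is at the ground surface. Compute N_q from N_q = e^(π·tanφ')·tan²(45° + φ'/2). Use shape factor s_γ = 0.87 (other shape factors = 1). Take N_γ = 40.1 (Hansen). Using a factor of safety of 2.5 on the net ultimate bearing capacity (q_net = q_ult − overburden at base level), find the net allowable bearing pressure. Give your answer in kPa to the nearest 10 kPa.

q_all(net) ≈ 210 kPa

N_q = e^(π·tan36°)·tan²(63°) = 37.75.
γ' = 18.8 − 9.81 = 8.99 kN/m³ (submerged throughout). q = 8.99 × 0.87 = 7.8213 kPa; the same γ' applies in the ½γBN_γ term.
q·N_q = 7.8213 × 37.752 = 295.27 kPa
0.5·γ·B·N_γ·s_γ = 0.5 × 8.99 × 1.5 × 40.1 × 0.87 = 235.23 kPa
q_ult = 295.27 + 235.23 = 530.5 kPa.
q_net = 530.5 − 7.8213 = 522.68 kPa.
q_all(net) = 522.68 / 2.5 = 209.07 kPa.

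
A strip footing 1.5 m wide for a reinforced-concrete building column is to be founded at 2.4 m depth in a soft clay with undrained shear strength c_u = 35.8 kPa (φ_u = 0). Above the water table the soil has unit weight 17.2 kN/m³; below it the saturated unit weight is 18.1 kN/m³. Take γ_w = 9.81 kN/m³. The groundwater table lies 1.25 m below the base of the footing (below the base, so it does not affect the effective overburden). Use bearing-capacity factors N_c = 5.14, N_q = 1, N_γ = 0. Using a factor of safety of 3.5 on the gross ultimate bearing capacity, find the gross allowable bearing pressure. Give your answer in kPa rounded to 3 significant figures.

Effective surcharge at the founding depth q = γ·D_f = 17.2 × 2.4 = 41.28 kPa.
q_ult = c·N_c + q·N_q
     = 35.8 × 5.14 + 41.28 × 1
     = 184.01 + 41.28 = 225.29 kPa.
q_all = 225.29 / 3.5 = 64.369 kPa.

q_all ≈ 64.4 kPa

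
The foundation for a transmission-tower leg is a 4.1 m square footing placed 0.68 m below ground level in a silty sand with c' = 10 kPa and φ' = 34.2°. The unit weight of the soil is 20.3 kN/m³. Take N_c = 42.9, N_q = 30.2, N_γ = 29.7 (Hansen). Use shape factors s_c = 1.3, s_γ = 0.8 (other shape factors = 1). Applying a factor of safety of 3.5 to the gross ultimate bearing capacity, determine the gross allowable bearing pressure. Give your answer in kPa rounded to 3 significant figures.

q_all ≈ 561 kPa

q = γ·D_f = 20.3 × 0.68 = 13.804 kPa.
c·N_c·s_c = 10 × 42.9 × 1.3 = 557.7 kPa
q·N_q = 13.804 × 30.2 = 416.88 kPa
0.5·γ·B·N_γ·s_γ = 0.5 × 20.3 × 4.1 × 29.7 × 0.8 = 988.77 kPa
q_ult = 557.7 + 416.88 + 988.77 = 1963.4 kPa.
q_all = q_ult / FS = 1963.4 / 3.5 = 560.96 kPa.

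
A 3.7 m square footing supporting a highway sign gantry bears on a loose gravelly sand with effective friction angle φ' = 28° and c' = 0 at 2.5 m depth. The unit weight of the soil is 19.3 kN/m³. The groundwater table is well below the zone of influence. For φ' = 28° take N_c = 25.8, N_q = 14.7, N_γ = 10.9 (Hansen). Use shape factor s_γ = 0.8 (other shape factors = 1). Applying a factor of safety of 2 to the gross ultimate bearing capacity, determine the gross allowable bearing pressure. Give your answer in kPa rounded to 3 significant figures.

q_all ≈ 510 kPa

Effective surcharge at the founding depth q = γ·D_f = 19.3 × 2.5 = 48.25 kPa.
q_ult = q·N_q + 0.5·γ·B·N_γ·s_γ
     = 48.25 × 14.7 + 0.5 × 19.3 × 3.7 × 10.9 × 0.8
     = 709.27 + 311.35 = 1020.6 kPa.
q_all = q_ult / FS = 1020.6 / 2 = 510.31 kPa.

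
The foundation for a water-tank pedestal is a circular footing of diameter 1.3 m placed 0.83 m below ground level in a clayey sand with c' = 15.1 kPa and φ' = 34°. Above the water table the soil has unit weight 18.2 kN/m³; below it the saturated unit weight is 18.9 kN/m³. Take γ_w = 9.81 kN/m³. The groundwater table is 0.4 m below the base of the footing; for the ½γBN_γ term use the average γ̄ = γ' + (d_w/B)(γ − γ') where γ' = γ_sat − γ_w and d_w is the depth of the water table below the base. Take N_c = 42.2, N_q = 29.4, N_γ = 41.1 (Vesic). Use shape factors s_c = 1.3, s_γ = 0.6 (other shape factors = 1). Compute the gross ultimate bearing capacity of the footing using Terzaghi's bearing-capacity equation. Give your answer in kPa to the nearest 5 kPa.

q_ult ≈ 1465 kPa

Effective surcharge at the founding depth q = γ·D_f = 18.2 × 0.83 = 15.106 kPa.
With d_w = 0.4 m < B, γ̄ = 9.09 + (0.4/1.3) × (18.2 − 9.09) = 11.893 kN/m³.
q_ult = c·N_c·s_c + q·N_q + 0.5·γ·B·N_γ·s_γ
     = 15.1 × 42.2 × 1.3 + 15.106 × 29.4 + 0.5 × 11.893 × 1.3 × 41.1 × 0.6
     = 828.39 + 444.12 + 190.63 = 1463.1 kPa.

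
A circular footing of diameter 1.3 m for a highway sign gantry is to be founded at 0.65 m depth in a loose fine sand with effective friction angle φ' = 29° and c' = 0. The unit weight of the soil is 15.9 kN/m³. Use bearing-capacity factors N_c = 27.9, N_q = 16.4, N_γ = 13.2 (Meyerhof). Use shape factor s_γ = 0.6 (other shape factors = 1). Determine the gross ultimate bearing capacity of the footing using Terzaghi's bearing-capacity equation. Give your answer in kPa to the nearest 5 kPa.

Effective surcharge at the founding depth q = γ·D_f = 15.9 × 0.65 = 10.335 kPa.
q_ult = q·N_q + 0.5·γ·B·N_γ·s_γ
     = 10.335 × 16.4 + 0.5 × 15.9 × 1.3 × 13.2 × 0.6
     = 169.49 + 81.853 = 251.35 kPa.

q_ult ≈ 250 kPa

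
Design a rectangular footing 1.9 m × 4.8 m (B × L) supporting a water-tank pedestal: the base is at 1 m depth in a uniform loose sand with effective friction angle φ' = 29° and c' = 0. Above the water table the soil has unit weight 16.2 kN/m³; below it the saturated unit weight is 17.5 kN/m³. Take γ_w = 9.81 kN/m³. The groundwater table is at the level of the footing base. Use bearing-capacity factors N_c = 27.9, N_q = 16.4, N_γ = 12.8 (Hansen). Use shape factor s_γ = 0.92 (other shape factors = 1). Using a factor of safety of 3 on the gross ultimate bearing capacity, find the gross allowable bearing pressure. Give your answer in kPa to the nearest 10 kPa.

q_all ≈ 120 kPa

q = γ·D_f = 16.2 × 1 = 16.2 kPa.
For the ½γBN_γ term take γ' = 17.5 − 9.81 = 7.69 kN/m³ (soil below base is submerged).
q·N_q = 16.2 × 16.4 = 265.68 kPa
0.5·γ·B·N_γ·s_γ = 0.5 × 7.69 × 1.9 × 12.8 × 0.92 = 86.03 kPa
q_ult = 265.68 + 86.03 = 351.71 kPa.
q_all = 351.71 / 3 = 117.24 kPa.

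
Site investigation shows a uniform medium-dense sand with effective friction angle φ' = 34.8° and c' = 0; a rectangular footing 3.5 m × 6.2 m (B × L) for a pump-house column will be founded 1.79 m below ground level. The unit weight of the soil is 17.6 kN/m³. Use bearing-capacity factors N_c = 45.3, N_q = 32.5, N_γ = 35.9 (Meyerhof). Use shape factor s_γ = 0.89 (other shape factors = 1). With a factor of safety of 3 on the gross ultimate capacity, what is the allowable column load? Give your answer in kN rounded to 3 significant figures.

q = γ·D_f = 17.6 × 1.79 = 31.504 kPa.
q·N_q = 31.504 × 32.5 = 1023.9 kPa
0.5·γ·B·N_γ·s_γ = 0.5 × 17.6 × 3.5 × 35.9 × 0.89 = 984.09 kPa
q_ult = 1023.9 + 984.09 = 2008 kPa.
Gross allowable pressure q_all = 2008 / 3 = 669.32 kPa.
Footing area = 21.7 m², so allowable column load = 669.32 × 21.7 = 14524 kN.

P_all ≈ 14500 kN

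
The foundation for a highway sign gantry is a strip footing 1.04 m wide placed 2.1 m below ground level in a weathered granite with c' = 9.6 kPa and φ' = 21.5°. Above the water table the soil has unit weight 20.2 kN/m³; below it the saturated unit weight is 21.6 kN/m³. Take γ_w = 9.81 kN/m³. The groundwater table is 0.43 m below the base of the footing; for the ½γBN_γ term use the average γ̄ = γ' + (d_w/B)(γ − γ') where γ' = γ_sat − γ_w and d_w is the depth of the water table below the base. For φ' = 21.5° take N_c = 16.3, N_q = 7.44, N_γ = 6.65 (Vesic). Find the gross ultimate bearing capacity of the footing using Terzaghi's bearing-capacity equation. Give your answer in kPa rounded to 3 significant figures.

q_ult ≈ 525 kPa

q = γ·D_f = 20.2 × 2.1 = 42.42 kPa.
γ' = 11.79 kN/m³; averaging over the depth B below the base, γ̄ = γ' + (d_w/B)(γ − γ') = 15.267 kN/m³.
c·N_c = 9.6 × 16.3 = 156.48 kPa
q·N_q = 42.42 × 7.44 = 315.6 kPa
0.5·γ·B·N_γ = 0.5 × 15.267 × 1.04 × 6.65 = 52.794 kPa
q_ult = 156.48 + 315.6 + 52.794 = 524.88 kPa.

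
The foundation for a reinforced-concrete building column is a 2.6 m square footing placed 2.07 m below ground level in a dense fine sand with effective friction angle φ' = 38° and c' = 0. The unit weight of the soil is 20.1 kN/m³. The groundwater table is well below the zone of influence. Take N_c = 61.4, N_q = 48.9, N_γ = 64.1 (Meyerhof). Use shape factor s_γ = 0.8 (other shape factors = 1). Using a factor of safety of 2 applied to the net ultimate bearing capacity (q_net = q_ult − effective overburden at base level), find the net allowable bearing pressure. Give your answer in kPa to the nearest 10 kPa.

q = γ·D_f = 20.1 × 2.07 = 41.607 kPa.
q·N_q = 41.607 × 48.9 = 2034.6 kPa
0.5·γ·B·N_γ·s_γ = 0.5 × 20.1 × 2.6 × 64.1 × 0.8 = 1339.9 kPa
q_ult = 2034.6 + 1339.9 = 3374.5 kPa.
Net ultimate: q_net = 3374.5 − 41.607 = 3332.9 kPa.
q_all(net) = 3332.9 / 2 = 1666.5 kPa.

q_all(net) ≈ 1670 kPa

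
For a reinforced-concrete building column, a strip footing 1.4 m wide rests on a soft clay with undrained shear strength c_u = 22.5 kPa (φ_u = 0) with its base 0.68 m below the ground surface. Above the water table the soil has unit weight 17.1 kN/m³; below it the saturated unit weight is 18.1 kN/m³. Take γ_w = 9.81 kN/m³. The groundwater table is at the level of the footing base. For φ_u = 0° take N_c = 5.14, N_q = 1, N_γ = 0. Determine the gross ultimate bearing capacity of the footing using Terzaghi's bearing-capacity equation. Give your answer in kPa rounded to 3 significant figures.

q_ult ≈ 127 kPa

Overburden at base level: q = 17.1 × 0.68 = 11.628 kPa.
Cohesion term c·N_c = 22.5 × 5.14 = 115.65 kPa; surcharge term q·N_q = 11.628 × 1 = 11.628 kPa.
q_ult = 115.65 + 11.628 = 127.28 kPa.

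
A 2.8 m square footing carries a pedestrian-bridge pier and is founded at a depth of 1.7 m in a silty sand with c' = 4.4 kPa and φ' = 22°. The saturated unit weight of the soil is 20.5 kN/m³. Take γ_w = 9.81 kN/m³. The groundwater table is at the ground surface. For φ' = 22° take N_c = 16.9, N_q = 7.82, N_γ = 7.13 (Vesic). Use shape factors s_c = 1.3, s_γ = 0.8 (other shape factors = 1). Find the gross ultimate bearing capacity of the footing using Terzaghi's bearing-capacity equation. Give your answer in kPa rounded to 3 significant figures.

q_ult ≈ 324 kPa

γ' = 20.5 − 9.81 = 10.69 kN/m³ (submerged throughout). q = 10.69 × 1.7 = 18.173 kPa; the same γ' applies in the ½γBN_γ term.
c·N_c·s_c = 4.4 × 16.9 × 1.3 = 96.668 kPa
q·N_q = 18.173 × 7.82 = 142.11 kPa
0.5·γ·B·N_γ·s_γ = 0.5 × 10.69 × 2.8 × 7.13 × 0.8 = 85.366 kPa
q_ult = 96.668 + 142.11 + 85.366 = 324.15 kPa.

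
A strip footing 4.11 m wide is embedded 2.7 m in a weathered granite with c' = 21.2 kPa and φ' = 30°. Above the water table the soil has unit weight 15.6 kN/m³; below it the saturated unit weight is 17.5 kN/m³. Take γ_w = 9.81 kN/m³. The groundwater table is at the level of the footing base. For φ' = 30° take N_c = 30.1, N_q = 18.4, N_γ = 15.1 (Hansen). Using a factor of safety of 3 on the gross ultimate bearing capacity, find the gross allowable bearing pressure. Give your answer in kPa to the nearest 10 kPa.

Effective surcharge at the founding depth q = γ·D_f = 15.6 × 2.7 = 42.12 kPa.
The water table coincides with the base, so in the self-weight term γ → γ' = 7.69 kN/m³.
q_ult = c·N_c + q·N_q + 0.5·γ·B·N_γ
     = 21.2 × 30.1 + 42.12 × 18.4 + 0.5 × 7.69 × 4.11 × 15.1
     = 638.12 + 775.01 + 238.62 = 1651.8 kPa.
q_all = 1651.8 / 3 = 550.58 kPa.

q_all ≈ 550 kPa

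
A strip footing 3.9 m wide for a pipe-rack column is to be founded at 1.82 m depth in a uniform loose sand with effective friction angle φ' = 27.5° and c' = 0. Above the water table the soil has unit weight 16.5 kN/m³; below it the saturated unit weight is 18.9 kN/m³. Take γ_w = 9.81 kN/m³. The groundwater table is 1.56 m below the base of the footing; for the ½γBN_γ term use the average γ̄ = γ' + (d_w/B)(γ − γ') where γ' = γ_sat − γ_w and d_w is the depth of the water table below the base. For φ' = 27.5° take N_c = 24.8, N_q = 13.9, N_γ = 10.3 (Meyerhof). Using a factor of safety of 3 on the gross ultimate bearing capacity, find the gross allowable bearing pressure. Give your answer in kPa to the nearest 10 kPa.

q_all ≈ 220 kPa

Overburden at base level: q = 16.5 × 1.82 = 30.03 kPa.
The water table is 1.56 m below the base (< B = 3.9 m), so the ½γBN_γ term uses γ̄ = γ' + (d_w/B)(γ − γ') = 9.09 + (1.56/3.9)(16.5 − 9.09) = 12.054 kN/m³.
Surcharge term q·N_q = 30.03 × 13.9 = 417.42 kPa; self-weight term 0.5·γ·B·N_γ = 0.5 × 12.054 × 3.9 × 10.3 = 242.1 kPa.
q_ult = 417.42 + 242.1 = 659.52 kPa.
q_all = 659.52 / 3 = 219.84 kPa.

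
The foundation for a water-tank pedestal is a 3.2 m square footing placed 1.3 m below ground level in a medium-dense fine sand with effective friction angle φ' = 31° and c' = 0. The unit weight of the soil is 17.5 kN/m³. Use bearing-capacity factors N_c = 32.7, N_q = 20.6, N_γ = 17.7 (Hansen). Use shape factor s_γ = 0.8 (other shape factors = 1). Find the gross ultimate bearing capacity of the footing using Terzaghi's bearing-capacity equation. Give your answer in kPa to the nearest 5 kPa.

Overburden at base level: q = 17.5 × 1.3 = 22.75 kPa.
Surcharge term q·N_q = 22.75 × 20.6 = 468.65 kPa; self-weight term 0.5·γ·B·N_γ·s_γ = 0.5 × 17.5 × 3.2 × 17.7 × 0.8 = 396.48 kPa.
q_ult = 468.65 + 396.48 = 865.13 kPa.

q_ult ≈ 865 kPa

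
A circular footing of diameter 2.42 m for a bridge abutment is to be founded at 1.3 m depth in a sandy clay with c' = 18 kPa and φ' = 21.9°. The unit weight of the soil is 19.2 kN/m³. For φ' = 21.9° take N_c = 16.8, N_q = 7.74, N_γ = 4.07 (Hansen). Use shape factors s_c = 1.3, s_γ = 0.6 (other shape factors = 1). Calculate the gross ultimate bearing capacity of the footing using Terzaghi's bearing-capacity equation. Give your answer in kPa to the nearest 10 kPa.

q_ult ≈ 640 kPa

Overburden at base level: q = 19.2 × 1.3 = 24.96 kPa.
Cohesion term c·N_c·s_c = 18 × 16.8 × 1.3 = 393.12 kPa; surcharge term q·N_q = 24.96 × 7.74 = 193.19 kPa; self-weight term 0.5·γ·B·N_γ·s_γ = 0.5 × 19.2 × 2.42 × 4.07 × 0.6 = 56.733 kPa.
q_ult = 393.12 + 193.19 + 56.733 = 643.04 kPa.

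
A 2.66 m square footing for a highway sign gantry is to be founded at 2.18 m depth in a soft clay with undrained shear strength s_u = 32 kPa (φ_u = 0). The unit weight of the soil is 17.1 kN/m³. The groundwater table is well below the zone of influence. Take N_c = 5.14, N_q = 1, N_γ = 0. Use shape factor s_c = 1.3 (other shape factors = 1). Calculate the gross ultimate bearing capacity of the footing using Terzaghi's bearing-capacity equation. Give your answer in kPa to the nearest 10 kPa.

Overburden at base level: q = 17.1 × 2.18 = 37.278 kPa.
Cohesion term c·N_c·s_c = 32 × 5.14 × 1.3 = 213.82 kPa; surcharge term q·N_q = 37.278 × 1 = 37.278 kPa.
q_ult = 213.82 + 37.278 = 251.1 kPa.

q_ult ≈ 250 kPa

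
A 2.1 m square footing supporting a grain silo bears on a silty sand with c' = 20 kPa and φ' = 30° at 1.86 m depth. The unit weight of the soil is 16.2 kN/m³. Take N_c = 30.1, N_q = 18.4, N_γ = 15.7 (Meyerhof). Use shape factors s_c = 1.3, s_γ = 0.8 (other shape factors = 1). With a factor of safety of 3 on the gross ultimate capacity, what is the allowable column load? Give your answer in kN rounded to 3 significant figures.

P_all ≈ 2280 kN

q = γ·D_f = 16.2 × 1.86 = 30.132 kPa.
c·N_c·s_c = 20 × 30.1 × 1.3 = 782.6 kPa
q·N_q = 30.132 × 18.4 = 554.43 kPa
0.5·γ·B·N_γ·s_γ = 0.5 × 16.2 × 2.1 × 15.7 × 0.8 = 213.65 kPa
q_ult = 782.6 + 554.43 + 213.65 = 1550.7 kPa.
Gross allowable pressure q_all = 1550.7 / 3 = 516.89 kPa.
Footing area = 4.41 m², so allowable column load = 516.89 × 4.41 = 2279.5 kN.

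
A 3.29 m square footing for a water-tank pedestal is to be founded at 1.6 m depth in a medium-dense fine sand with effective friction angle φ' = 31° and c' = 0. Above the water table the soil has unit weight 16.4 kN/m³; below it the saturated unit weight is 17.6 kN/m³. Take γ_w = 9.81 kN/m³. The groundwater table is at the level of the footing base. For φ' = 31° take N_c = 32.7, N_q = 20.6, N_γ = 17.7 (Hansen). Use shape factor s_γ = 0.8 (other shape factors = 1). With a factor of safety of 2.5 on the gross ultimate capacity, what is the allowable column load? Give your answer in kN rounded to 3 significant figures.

q = γ·D_f = 16.4 × 1.6 = 26.24 kPa.
For the ½γBN_γ term take γ' = 17.6 − 9.81 = 7.79 kN/m³ (soil below base is submerged).
q·N_q = 26.24 × 20.6 = 540.54 kPa
0.5·γ·B·N_γ·s_γ = 0.5 × 7.79 × 3.29 × 17.7 × 0.8 = 181.45 kPa
q_ult = 540.54 + 181.45 = 722 kPa.
Gross allowable pressure q_all = 722 / 2.5 = 288.8 kPa.
Footing area = 10.8241 m², so allowable column load = 288.8 × 10.8241 = 3126 kN.

P_all ≈ 3130 kN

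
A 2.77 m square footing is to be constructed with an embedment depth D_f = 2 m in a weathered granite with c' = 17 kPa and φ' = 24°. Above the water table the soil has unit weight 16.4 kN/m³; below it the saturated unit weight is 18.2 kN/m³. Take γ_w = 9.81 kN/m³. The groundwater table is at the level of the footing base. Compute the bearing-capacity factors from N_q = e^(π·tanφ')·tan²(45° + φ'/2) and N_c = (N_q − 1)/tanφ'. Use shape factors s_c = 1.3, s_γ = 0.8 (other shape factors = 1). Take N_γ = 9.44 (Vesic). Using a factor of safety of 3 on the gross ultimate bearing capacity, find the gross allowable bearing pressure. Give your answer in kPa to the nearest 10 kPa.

q_all ≈ 280 kPa

N_q = e^(π·tan24°)·tan²(57°) = 9.6; N_c = (N_q − 1)/tanφ' = 19.32.
q = γ·D_f = 16.4 × 2 = 32.8 kPa.
For the ½γBN_γ term take γ' = 18.2 − 9.81 = 8.39 kN/m³ (soil below base is submerged).
c·N_c·s_c = 17 × 19.324 × 1.3 = 427.05 kPa
q·N_q = 32.8 × 9.6034 = 314.99 kPa
0.5·γ·B·N_γ·s_γ = 0.5 × 8.39 × 2.77 × 9.44 × 0.8 = 87.755 kPa
q_ult = 427.05 + 314.99 + 87.755 = 829.8 kPa.
q_all = 829.8 / 3 = 276.6 kPa.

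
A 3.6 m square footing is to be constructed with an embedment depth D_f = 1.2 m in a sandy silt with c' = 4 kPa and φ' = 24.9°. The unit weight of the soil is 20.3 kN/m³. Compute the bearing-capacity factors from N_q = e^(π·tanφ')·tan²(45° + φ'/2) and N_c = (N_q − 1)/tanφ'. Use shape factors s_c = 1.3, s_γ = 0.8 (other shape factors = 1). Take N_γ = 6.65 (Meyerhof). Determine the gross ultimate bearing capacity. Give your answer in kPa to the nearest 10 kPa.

q_ult ≈ 560 kPa

tan24.9° = 0.4642, so N_q = e^(π×0.4642)·tan²(57.45°) = 4.299 × 2.454 = 10.55.
N_c = (10.55 − 1)/tan24.9° = 20.57.
Effective surcharge at the founding depth q = γ·D_f = 20.3 × 1.2 = 24.36 kPa.
q_ult = c·N_c·s_c + q·N_q + 0.5·γ·B·N_γ·s_γ
     = 4 × 20.575 × 1.3 + 24.36 × 10.551 + 0.5 × 20.3 × 3.6 × 6.65 × 0.8
     = 106.99 + 257.01 + 194.39 = 558.39 kPa.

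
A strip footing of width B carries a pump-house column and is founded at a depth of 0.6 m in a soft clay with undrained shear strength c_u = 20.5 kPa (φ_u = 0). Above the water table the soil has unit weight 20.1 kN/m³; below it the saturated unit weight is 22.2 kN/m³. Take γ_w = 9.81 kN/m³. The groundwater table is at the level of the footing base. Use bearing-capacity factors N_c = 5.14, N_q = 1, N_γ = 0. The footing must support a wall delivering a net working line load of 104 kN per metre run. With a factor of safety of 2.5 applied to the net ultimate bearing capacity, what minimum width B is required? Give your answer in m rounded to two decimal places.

B = 2.47 m

q = γ·D_f = 20.1 × 0.6 = 12.06 kPa.
c·N_c = 20.5 × 5.14 = 105.37 kPa
q·N_q = 12.06 × 1 = 12.06 kPa
q_ult = 105.37 + 12.06 = 117.43 kPa.
For φ = 0 the ½γBN_γ term vanishes, so q_ult is independent of B. q_net = 117.43 − 12.06 = 105.37 kPa; q_all(net) = 105.37/2.5 = 42.148 kPa.
Required width B = w / q_all(net) = 104 / 42.148 = 2.467 m.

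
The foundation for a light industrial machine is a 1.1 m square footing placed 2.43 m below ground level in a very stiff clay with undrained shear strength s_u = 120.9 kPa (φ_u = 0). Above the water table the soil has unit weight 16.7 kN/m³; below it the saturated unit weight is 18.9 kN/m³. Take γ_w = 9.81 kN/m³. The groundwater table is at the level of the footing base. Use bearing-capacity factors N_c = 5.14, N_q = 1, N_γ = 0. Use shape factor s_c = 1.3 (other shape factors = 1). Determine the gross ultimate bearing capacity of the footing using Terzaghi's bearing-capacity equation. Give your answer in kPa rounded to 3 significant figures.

q_ult ≈ 848 kPa

q = γ·D_f = 16.7 × 2.43 = 40.581 kPa.
c·N_c·s_c = 120.9 × 5.14 × 1.3 = 807.85 kPa
q·N_q = 40.581 × 1 = 40.581 kPa
q_ult = 807.85 + 40.581 = 848.43 kPa.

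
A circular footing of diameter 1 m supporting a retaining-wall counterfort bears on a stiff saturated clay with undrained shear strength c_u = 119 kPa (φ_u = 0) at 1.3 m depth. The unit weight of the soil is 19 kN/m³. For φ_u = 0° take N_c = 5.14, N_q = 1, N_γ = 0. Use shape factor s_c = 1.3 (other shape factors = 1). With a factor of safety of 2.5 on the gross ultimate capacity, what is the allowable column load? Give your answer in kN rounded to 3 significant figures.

P_all ≈ 258 kN

Overburden at base level: q = 19 × 1.3 = 24.7 kPa.
Cohesion term c·N_c·s_c = 119 × 5.14 × 1.3 = 795.16 kPa; surcharge term q·N_q = 24.7 × 1 = 24.7 kPa.
q_ult = 795.16 + 24.7 = 819.86 kPa.
Gross allowable pressure q_all = 819.86 / 2.5 = 327.94 kPa.
Footing area = 0.7854 m², so allowable column load = 327.94 × 0.7854 = 257.57 kN.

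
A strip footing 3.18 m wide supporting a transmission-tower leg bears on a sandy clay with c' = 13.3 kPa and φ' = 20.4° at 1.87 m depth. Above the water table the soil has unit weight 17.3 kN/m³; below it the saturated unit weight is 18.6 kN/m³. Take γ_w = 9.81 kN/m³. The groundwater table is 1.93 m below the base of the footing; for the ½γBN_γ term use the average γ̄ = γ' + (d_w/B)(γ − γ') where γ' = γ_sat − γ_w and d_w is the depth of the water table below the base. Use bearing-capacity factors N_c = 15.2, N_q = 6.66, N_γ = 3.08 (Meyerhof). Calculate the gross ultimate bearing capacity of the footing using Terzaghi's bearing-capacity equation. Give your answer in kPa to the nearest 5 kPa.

q_ult ≈ 485 kPa

Effective surcharge at the founding depth q = γ·D_f = 17.3 × 1.87 = 32.351 kPa.
With d_w = 1.93 m < B, γ̄ = 8.79 + (1.93/3.18) × (17.3 − 8.79) = 13.955 kN/m³.
q_ult = c·N_c + q·N_q + 0.5·γ·B·N_γ
     = 13.3 × 15.2 + 32.351 × 6.66 + 0.5 × 13.955 × 3.18 × 3.08
     = 202.16 + 215.46 + 68.34 = 485.96 kPa.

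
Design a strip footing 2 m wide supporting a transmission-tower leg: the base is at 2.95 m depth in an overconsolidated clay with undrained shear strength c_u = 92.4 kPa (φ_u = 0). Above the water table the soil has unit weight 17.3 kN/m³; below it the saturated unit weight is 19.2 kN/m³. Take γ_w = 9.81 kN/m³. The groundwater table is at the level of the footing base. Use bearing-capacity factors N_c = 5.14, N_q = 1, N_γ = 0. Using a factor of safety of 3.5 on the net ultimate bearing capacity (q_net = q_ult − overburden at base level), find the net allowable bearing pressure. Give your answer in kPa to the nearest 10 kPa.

Effective surcharge at the founding depth q = γ·D_f = 17.3 × 2.95 = 51.035 kPa.
q_ult = c·N_c + q·N_q
     = 92.4 × 5.14 + 51.035 × 1
     = 474.94 + 51.035 = 525.97 kPa.
q_net = 525.97 − 51.035 = 474.94 kPa.
q_all(net) = 474.94 / 3.5 = 135.7 kPa.

q_all(net) ≈ 140 kPa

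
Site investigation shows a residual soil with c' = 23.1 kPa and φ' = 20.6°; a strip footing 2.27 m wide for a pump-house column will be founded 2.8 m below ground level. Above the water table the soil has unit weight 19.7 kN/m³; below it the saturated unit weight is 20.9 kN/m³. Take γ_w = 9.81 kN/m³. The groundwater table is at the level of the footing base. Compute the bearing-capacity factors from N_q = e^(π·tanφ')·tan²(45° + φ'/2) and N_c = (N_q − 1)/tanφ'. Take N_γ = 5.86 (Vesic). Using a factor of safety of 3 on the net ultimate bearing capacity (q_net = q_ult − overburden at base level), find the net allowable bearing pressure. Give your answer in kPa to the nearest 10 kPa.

q_all(net) ≈ 250 kPa

N_q = e^(π·tan20.6°)·tan²(55.3°) = 6.79; N_c = (N_q − 1)/tanφ' = 15.41.
Effective surcharge at the founding depth q = γ·D_f = 19.7 × 2.8 = 55.16 kPa.
The water table coincides with the base, so in the self-weight term γ → γ' = 11.09 kN/m³.
q_ult = c·N_c + q·N_q + 0.5·γ·B·N_γ
     = 23.1 × 15.413 + 55.16 × 6.7933 + 0.5 × 11.09 × 2.27 × 5.86
     = 356.04 + 374.72 + 73.761 = 804.51 kPa.
q_net = 804.51 − 55.16 = 749.35 kPa.
q_all(net) = 749.35 / 3 = 249.78 kPa.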